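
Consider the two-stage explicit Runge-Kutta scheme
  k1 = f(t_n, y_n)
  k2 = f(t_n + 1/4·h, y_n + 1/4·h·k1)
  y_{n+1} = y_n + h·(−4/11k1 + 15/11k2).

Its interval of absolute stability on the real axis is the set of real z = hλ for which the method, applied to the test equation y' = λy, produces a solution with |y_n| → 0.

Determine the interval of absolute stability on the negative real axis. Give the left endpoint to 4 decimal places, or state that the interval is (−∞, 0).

z∈(-2.9333,0).

On y'=λy, z=hλ:
  k1=λy_n ⇒ h·k1=z·y_n;  k2=λ(1+1/4z)y_n ⇒ h·k2=z(1+1/4z)y_n
  y_{n+1}/y_n = 1 − 4/11z + 15/11z(1+1/4z) = 1 + z + 15/44z²
  Hence R(z) = 1 + z + 15/44z².

Solve |R(x)|<1 on ℝ⁻.
x=-0.38: |R|=0.6692
R=1: x+15/44x²=0 ⇒ x=−44/15=-2.9333; min R=1−1/(4·15/44)=0.2667>−1
Confirm numerically:
  x=-2.901: |R|=0.96802 <1
  x=-2.135: |R|=0.41894 <1
  x=-1.929: |R|=0.33954 <1
  x=-1.378: |R|=0.26935 <1
  x=-3.319: |R|=1.43637 >1
  x=-3.263: |R|=1.36672 >1
So |R|<1 on (-2.9333, 0).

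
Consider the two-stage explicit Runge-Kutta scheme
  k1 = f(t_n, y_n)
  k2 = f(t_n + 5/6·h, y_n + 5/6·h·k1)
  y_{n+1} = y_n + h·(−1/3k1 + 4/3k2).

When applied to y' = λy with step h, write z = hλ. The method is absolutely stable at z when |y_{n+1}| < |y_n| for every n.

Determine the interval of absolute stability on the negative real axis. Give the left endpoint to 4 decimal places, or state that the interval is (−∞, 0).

z∈(-0.9000,0).

Set f=λy, z=hλ:
  k1=λy_n ⇒ h·k1=z·y_n;  k2=λ(1+5/6z)y_n ⇒ h·k2=z(1+5/6z)y_n
  y_{n+1}/y_n = 1 − 1/3z + 4/3z(1+5/6z) = 1 + z + 10/9z²
  Hence R(z) = 1 + z + 10/9z².

Need |R(x)|<1, x<0.
x=-0.45: |R|=0.7750
R=1: x+10/9x²=0 ⇒ x=−9/10=-0.9000; min R=1−1/(4·10/9)=0.7750>−1
Confirm numerically:
  x=-0.809: |R|=0.91820 <1
  x=-0.624: |R|=0.80864 <1
  x=-0.471: |R|=0.77549 <1
  x=-0.467: |R|=0.77532 <1
  x=-1.400: |R|=1.77778 >1
  x=-0.966: |R|=1.07084 >1
So |R|<1 on (-0.9000, 0).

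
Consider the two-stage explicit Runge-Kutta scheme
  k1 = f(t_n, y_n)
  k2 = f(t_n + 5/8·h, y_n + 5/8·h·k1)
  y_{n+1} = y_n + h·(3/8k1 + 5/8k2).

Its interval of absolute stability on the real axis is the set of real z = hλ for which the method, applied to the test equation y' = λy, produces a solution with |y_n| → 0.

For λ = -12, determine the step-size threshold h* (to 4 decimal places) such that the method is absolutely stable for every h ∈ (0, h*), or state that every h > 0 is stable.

(-2.5600,0); λ=-12 ⇒ h* = (64/25)/12 = 0.2133.

On y'=λy, z=hλ:
  k1=λy_n ⇒ h·k1=z·y_n;  k2=λ(1+5/8z)y_n ⇒ h·k2=z(1+5/8z)y_n
  y_{n+1}/y_n = 1 + 3/8z + 5/8z(1+5/8z) = 1 + z + 25/64z²
  ⇒ R(z) = 1 + z + 25/64z².

Boundary: |R(x)|=1, x<0.
x=-1.18: |R|=0.3639
R=1: x+25/64x²=0 ⇒ x=−64/25=-2.5600; min R=1−1/(4·25/64)=0.3600>−1
Confirm numerically:
  x=-1.716: |R|=0.43426 <1
  x=-1.491: |R|=0.37739 <1
  x=-1.133: |R|=0.36844 <1
  x=-1.043: |R|=0.38194 <1
  x=-3.037: |R|=1.56588 >1
  x=-2.771: |R|=1.22839 >1
So |R|<1 on (-2.5600, 0).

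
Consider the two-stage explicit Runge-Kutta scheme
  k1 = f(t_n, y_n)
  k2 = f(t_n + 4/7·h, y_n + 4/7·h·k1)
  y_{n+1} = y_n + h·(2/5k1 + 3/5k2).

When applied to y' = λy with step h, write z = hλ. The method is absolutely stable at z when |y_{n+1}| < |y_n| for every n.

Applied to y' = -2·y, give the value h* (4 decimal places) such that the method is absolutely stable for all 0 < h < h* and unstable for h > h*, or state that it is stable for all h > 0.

(-2.9167,0); λ=-2 ⇒ h* = (35/12)/2 = 1.4583.

With y'=λy (z=hλ):
  k1=λy_n ⇒ h·k1=z·y_n;  k2=λ(1+4/7z)y_n ⇒ h·k2=z(1+4/7z)y_n
  y_{n+1}/y_n = 1 + 2/5z + 3/5z(1+4/7z) = 1 + z + 12/35z²
  Hence R(z) = 1 + z + 12/35z².

Boundary: |R(x)|=1, x<0.
x=-0.58: |R|=0.5353
R=1: x+12/35x²=0 ⇒ x=−35/12=-2.9167; min R=1−1/(4·12/35)=0.2708>−1
Confirm numerically:
  x=-2.422: |R|=0.58923 <1
  x=-2.296: |R|=0.51141 <1
  x=-1.430: |R|=0.27111 <1
  x=-1.294: |R|=0.28009 <1
  x=-3.371: |R|=1.52511 >1
  x=-3.269: |R|=1.39490 >1
Interval (-2.9167, 0).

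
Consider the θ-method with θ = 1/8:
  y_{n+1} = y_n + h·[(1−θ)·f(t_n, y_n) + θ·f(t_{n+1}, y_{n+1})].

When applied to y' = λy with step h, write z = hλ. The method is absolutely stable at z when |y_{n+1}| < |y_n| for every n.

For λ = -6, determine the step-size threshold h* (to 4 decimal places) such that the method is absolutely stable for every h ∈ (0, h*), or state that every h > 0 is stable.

(-2.6667,0); λ=-6 ⇒ h* = (8/3)/6 = 0.4444.

On y'=λy, z=hλ:
  y_{n+1} = y_n + z·[7/8·y_n + 1/8·y_{n+1}] ⇒ (1 − 1/8z)y_{n+1} = (1 + 7/8z)y_n
  so R(z) = (1 + 7/8z)/(1 − 1/8z).

Solve |R(x)|<1 on ℝ⁻.
x=-1.26: |R|=0.0886
R=−1: 1+7/8x = −1+1/8x ⇒ -3/4x=2 ⇒ x=2/(-3/4)=-2.6667
Confirm numerically:
  x=-1.985: |R|=0.59039 <1
  x=-1.472: |R|=0.24324 <1
  x=-1.349: |R|=0.15435 <1
  x=-3.215: |R|=1.29336 >1
  x=-3.039: |R|=1.20237 >1
  x=-2.726: |R|=1.03319 >1
So |R|<1 on (-2.6667, 0).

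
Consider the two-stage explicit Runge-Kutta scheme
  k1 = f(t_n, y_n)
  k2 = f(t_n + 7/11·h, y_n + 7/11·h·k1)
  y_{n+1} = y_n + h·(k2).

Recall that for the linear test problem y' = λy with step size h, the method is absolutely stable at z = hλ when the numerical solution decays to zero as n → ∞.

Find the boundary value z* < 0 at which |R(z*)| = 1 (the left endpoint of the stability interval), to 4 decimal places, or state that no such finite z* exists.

left endpoint -1.5714.

Set f=λy, z=hλ:
  k1=λy_n ⇒ h·k1=z·y_n;  k2=λ(1+7/11z)y_n ⇒ h·k2=z(1+7/11z)y_n
  y_{n+1}/y_n = 1 + z(1+7/11z) = 1 + z + 7/11z²
  so R(z) = 1 + z + 7/11z².

Need |R(x)|<1, x<0.
x=-0.9: |R|=0.6155
R=1: x+7/11x²=0 ⇒ x=−11/7=-1.5714; min R=1−1/(4·7/11)=0.6071>−1
Confirm numerically:
  x=-1.204: |R|=0.71848 <1
  x=-1.079: |R|=0.66188 <1
  x=-0.655: |R|=0.61802 <1
  x=-0.629: |R|=0.62277 <1
  x=-2.065: |R|=1.64860 >1
  x=-1.986: |R|=1.52394 >1
  x=-1.954: |R|=1.47571 >1
Interval (-1.5714, 0).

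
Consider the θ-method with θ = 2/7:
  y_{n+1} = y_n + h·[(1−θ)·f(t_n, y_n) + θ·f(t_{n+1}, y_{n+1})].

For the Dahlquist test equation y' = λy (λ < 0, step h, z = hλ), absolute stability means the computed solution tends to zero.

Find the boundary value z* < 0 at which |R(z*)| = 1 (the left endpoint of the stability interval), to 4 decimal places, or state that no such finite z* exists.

left endpoint -4.6667.

Set f=λy, z=hλ:
  y_{n+1} = y_n + z·[5/7·y_n + 2/7·y_{n+1}] ⇒ (1 − 2/7z)y_{n+1} = (1 + 5/7z)y_n
  Hence R(z) = (1 + 5/7z)/(1 − 2/7z).

Boundary: |R(x)|=1, x<0.
x=-0.33: |R|=0.6984
R=−1: 1+5/7x = −1+2/7x ⇒ -3/7x=2 ⇒ x=2/(-3/7)=-4.6667
Confirm numerically:
  x=-4.527: |R|=0.97390 <1
  x=-3.063: |R|=0.63348 <1
  x=-2.546: |R|=0.47387 <1
  x=-1.929: |R|=0.24360 <1
  x=-5.071: |R|=1.07076 >1
  x=-5.030: |R|=1.06389 >1
So |R|<1 on (-4.6667, 0).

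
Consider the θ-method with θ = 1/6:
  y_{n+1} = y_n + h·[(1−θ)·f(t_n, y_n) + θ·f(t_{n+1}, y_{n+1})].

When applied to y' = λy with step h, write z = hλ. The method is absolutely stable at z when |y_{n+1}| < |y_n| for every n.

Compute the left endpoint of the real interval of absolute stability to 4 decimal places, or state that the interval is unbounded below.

With y'=λy (z=hλ):
  y_{n+1} = y_n + z·[5/6·y_n + 1/6·y_{n+1}] ⇒ (1 − 1/6z)y_{n+1} = (1 + 5/6z)y_n
  Hence R(z) = (1 + 5/6z)/(1 − 1/6z).

Need |R(x)|<1, x<0.
x=-1.43: |R|=0.1548
R=−1: 1+5/6x = −1+1/6x ⇒ -2/3x=2 ⇒ x=2/(-2/3)=-3.0000
Confirm numerically:
  x=-2.840: |R|=0.92760 <1
  x=-2.831: |R|=0.92345 <1
  x=-1.366: |R|=0.11268 <1
  x=-3.218: |R|=1.09460 >1
  x=-3.180: |R|=1.07843 >1
Stable set (-3.0000, 0).

left endpoint -3.0000.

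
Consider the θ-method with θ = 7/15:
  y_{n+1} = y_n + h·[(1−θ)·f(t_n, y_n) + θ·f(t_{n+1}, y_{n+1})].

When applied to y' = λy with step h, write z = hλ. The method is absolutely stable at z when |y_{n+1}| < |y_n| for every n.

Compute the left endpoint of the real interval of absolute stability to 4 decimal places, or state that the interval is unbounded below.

z* = -30.0000.

On y'=λy, z=hλ:
  y_{n+1} = y_n + z·[8/15·y_n + 7/15·y_{n+1}] ⇒ (1 − 7/15z)y_{n+1} = (1 + 8/15z)y_n
  R(z) = (1 + 8/15z)/(1 − 7/15z).

Boundary: |R(x)|=1, x<0.
x=-1.56: |R|=0.0972
R=−1: 1+8/15x = −1+7/15x ⇒ -1/15x=2 ⇒ x=2/(-1/15)=-30.0000
Confirm numerically:
  x=-29.000: |R|=0.99541 <1
  x=-20.634: |R|=0.94126 <1
  x=-19.581: |R|=0.93148 <1
  x=-30.496: |R|=1.00217 >1
  x=-30.280: |R|=1.00123 >1
Interval (-30.0000, 0).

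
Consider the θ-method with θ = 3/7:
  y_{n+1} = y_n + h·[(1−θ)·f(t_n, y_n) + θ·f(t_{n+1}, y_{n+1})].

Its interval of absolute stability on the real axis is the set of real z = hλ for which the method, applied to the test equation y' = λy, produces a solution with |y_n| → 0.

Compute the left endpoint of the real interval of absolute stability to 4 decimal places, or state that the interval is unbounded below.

left endpoint -14.0000.

Test eqn y'=λy, z=hλ:
  y_{n+1} = y_n + z·[4/7·y_n + 3/7·y_{n+1}] ⇒ (1 − 3/7z)y_{n+1} = (1 + 4/7z)y_n
  Hence R(z) = (1 + 4/7z)/(1 − 3/7z).

Find x<0 with |R(x)|<1.
x=-0.86: |R|=0.3716
R=−1: 1+4/7x = −1+3/7x ⇒ -1/7x=2 ⇒ x=2/(-1/7)=-14.0000
Confirm numerically:
  x=-11.707: |R|=0.94556 <1
  x=-11.598: |R|=0.94253 <1
  x=-9.266: |R|=0.86396 <1
  x=-14.531: |R|=1.01050 >1
  x=-14.165: |R|=1.00333 >1
Stable set (-14.0000, 0).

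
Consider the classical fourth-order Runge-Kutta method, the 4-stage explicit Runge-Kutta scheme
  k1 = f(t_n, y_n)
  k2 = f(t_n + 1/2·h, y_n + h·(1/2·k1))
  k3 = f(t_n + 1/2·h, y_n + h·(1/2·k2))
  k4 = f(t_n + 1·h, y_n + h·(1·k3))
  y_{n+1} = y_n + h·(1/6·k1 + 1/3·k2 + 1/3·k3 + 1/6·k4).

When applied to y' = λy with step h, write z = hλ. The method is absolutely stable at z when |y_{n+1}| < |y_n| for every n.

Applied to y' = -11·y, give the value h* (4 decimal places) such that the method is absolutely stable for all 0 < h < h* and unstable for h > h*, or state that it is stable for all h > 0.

(-2.7853,0); λ=-11 ⇒ h* = 0.2532.

On y'=λy, z=hλ:
  order 4, 4-stage ⇒ R(z)=1+z+z^2/2+z^3/6+z^4/24
  (e.g. R(-1.01)=0.37169, |R|=0.37169)

Solve |R(x)|<1 on ℝ⁻.
x=-1.01: |R|=0.3717
|R(-2.19)|=0.4159 |R(-1.66)|=0.2718 |R(-1.43)|=0.2793
Bisect:
  x_lo=-3.5970 |R|=3.0908  x_hi=-0.1576 |R|=0.8542
  mid=-1.87733 |R|=0.29967 →hi
  mid=-2.73718 |R|=0.92985 →hi
  mid=-3.16710 |R|=1.74569 →lo
  mid=-2.95214 |R|=1.28210 →lo
  mid=-2.84466 |R|=1.09325 →lo
  mid=-2.79092 |R|=1.00851 →lo
  mid=-2.76405 |R|=0.96844 →hi
  mid=-2.77748 |R|=0.98829 →hi
  ...
  [-2.78546,-2.78525] ⇒ x*=-2.7853
Interval (-2.7853, 0).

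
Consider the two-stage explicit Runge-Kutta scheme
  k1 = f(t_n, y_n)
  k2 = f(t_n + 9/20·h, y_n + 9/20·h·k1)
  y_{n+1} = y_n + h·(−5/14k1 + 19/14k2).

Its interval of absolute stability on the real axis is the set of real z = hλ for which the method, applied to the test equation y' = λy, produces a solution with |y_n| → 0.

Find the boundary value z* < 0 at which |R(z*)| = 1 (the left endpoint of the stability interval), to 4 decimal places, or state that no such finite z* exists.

On y'=λy, z=hλ:
  k1=λy_n ⇒ h·k1=z·y_n;  k2=λ(1+9/20z)y_n ⇒ h·k2=z(1+9/20z)y_n
  y_{n+1}/y_n = 1 − 5/14z + 19/14z(1+9/20z) = 1 + z + 171/280z²
  Hence R(z) = 1 + z + 171/280z².

Find x<0 with |R(x)|<1.
x=-1.68: |R|=1.0437
R=1: x+171/280x²=0 ⇒ x=−280/171=-1.6374; min R=1−1/(4·171/280)=0.5906>−1
Confirm numerically:
  x=-1.027: |R|=0.61714 <1
  x=-1.002: |R|=0.61116 <1
  x=-0.831: |R|=0.59074 <1
  x=-2.016: |R|=1.46610 >1
  x=-1.704: |R|=1.06928 >1
So |R|<1 on (-1.6374, 0).

z* = -1.6374.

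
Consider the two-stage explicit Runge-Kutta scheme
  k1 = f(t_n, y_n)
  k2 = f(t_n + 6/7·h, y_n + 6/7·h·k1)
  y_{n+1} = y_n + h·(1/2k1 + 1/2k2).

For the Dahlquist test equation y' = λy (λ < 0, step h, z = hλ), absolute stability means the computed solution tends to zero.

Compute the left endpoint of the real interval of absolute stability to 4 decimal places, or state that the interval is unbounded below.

left endpoint -2.3333.

Test eqn y'=λy, z=hλ:
  k1=λy_n ⇒ h·k1=z·y_n;  k2=λ(1+6/7z)y_n ⇒ h·k2=z(1+6/7z)y_n
  y_{n+1}/y_n = 1 + 1/2z + 1/2z(1+6/7z) = 1 + z + 3/7z²
  ⇒ R(z) = 1 + z + 3/7z².

Find x<0 with |R(x)|<1.
x=-1.17: |R|=0.4167
R=1: x+3/7x²=0 ⇒ x=−7/3=-2.3333; min R=1−1/(4·3/7)=0.4167>−1
Confirm numerically:
  x=-1.813: |R|=0.59570 <1
  x=-1.614: |R|=0.50243 <1
  x=-1.479: |R|=0.45847 <1
  x=-1.477: |R|=0.45794 <1
  x=-2.538: |R|=1.22262 >1
  x=-2.423: |R|=1.09311 >1
So |R|<1 on (-2.3333, 0).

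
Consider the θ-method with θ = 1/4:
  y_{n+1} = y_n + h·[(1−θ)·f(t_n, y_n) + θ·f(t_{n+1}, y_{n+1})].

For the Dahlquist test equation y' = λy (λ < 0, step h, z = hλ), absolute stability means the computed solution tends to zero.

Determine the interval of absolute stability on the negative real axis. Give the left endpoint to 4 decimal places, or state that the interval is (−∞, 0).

z∈(-4.0000,0).

Test eqn y'=λy, z=hλ:
  y_{n+1} = y_n + z·[3/4·y_n + 1/4·y_{n+1}] ⇒ (1 − 1/4z)y_{n+1} = (1 + 3/4z)y_n
  R(z) = (1 + 3/4z)/(1 − 1/4z).

Find x<0 with |R(x)|<1.
x=-1.2: |R|=0.0769
R=−1: 1+3/4x = −1+1/4x ⇒ -1/2x=2 ⇒ x=2/(-1/2)=-4.0000
Confirm numerically:
  x=-2.985: |R|=0.70938 <1
  x=-2.711: |R|=0.61585 <1
  x=-2.313: |R|=0.46555 <1
  x=-4.541: |R|=1.12668 >1
  x=-4.206: |R|=1.05021 >1
Interval (-4.0000, 0).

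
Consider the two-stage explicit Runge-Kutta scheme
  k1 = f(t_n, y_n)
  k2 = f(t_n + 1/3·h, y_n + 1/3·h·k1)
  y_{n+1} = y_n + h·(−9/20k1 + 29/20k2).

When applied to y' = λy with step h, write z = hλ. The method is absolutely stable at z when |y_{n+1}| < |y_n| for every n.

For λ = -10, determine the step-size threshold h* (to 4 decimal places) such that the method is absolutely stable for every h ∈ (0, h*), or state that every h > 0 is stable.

(-2.0690,0); λ=-10 ⇒ h* = (60/29)/10 = 0.2069.

On y'=λy, z=hλ:
  k1=λy_n ⇒ h·k1=z·y_n;  k2=λ(1+1/3z)y_n ⇒ h·k2=z(1+1/3z)y_n
  y_{n+1}/y_n = 1 − 9/20z + 29/20z(1+1/3z) = 1 + z + 29/60z²
  so R(z) = 1 + z + 29/60z².

Find x<0 with |R(x)|<1.
x=-1.39: |R|=0.5438
R=1: x+29/60x²=0 ⇒ x=−60/29=-2.0690; min R=1−1/(4·29/60)=0.4828>−1
Confirm numerically:
  x=-2.017: |R|=0.94934 <1
  x=-1.758: |R|=0.73577 <1
  x=-1.247: |R|=0.50459 <1
  x=-1.013: |R|=0.48298 <1
  x=-2.575: |R|=1.62980 >1
  x=-2.336: |R|=1.30150 >1
  x=-2.104: |R|=1.03563 >1
Stable set (-2.0690, 0).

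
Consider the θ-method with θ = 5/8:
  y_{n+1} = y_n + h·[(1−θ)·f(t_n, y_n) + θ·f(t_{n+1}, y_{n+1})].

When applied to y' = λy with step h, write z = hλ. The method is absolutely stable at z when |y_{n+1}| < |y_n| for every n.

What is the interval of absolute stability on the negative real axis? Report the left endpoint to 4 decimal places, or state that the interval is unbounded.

interval (−∞, 0).

On y'=λy, z=hλ:
  y_{n+1} = y_n + z·[3/8·y_n + 5/8·y_{n+1}] ⇒ (1 − 5/8z)y_{n+1} = (1 + 3/8z)y_n
  R(z) = (1 + 3/8z)/(1 − 5/8z).

Solve |R(x)|<1 on ℝ⁻.
x=-1.57: |R|=0.2076
x=-2: |R|=0.1111
x=-10: |R|=0.3793
x=-100: |R|=0.5748
θ=5/8≥1/2 ⇒ |1+3/8x|<|1−5/8x| ∀x<0 ⇒ interval (−∞,0).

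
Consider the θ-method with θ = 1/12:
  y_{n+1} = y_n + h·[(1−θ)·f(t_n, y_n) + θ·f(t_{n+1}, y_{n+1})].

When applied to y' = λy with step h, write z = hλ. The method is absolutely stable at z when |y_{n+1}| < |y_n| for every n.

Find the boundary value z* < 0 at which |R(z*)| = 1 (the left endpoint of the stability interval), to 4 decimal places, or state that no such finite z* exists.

left endpoint -2.4000.

Test eqn y'=λy, z=hλ:
  y_{n+1} = y_n + z·[11/12·y_n + 1/12·y_{n+1}] ⇒ (1 − 1/12z)y_{n+1} = (1 + 11/12z)y_n
  so R(z) = (1 + 11/12z)/(1 − 1/12z).

Boundary: |R(x)|=1, x<0.
x=-0.54: |R|=0.4833
R=−1: 1+11/12x = −1+1/12x ⇒ -5/6x=2 ⇒ x=2/(-5/6)=-2.4000
Confirm numerically:
  x=-1.929: |R|=0.66186 <1
  x=-1.913: |R|=0.64997 <1
  x=-1.559: |R|=0.37975 <1
  x=-1.026: |R|=0.05481 <1
  x=-2.885: |R|=1.32583 >1
  x=-2.861: |R|=1.31021 >1
  x=-2.464: |R|=1.04425 >1
Stable set (-2.4000, 0).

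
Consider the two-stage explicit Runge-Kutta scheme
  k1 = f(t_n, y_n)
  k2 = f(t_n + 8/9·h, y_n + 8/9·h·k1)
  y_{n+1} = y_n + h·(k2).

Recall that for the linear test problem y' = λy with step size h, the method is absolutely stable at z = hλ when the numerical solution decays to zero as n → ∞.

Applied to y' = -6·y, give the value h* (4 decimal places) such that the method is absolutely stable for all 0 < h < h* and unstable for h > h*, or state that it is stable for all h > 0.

With y'=λy (z=hλ):
  k1=λy_n ⇒ h·k1=z·y_n;  k2=λ(1+8/9z)y_n ⇒ h·k2=z(1+8/9z)y_n
  y_{n+1}/y_n = 1 + z(1+8/9z) = 1 + z + 8/9z²
  so R(z) = 1 + z + 8/9z².

Boundary: |R(x)|=1, x<0.
x=-1.44: |R|=1.4032
R=1: x+8/9x²=0 ⇒ x=−9/8=-1.1250; min R=1−1/(4·8/9)=0.7188>−1
Confirm numerically:
  x=-0.792: |R|=0.76557 <1
  x=-0.770: |R|=0.75702 <1
  x=-0.605: |R|=0.72036 <1
  x=-0.604: |R|=0.72028 <1
  x=-1.680: |R|=1.82880 >1
  x=-1.601: |R|=1.67740 >1
So |R|<1 on (-1.1250, 0).

(-1.1250,0); λ=-6 ⇒ h* = (9/8)/6 = 0.1875.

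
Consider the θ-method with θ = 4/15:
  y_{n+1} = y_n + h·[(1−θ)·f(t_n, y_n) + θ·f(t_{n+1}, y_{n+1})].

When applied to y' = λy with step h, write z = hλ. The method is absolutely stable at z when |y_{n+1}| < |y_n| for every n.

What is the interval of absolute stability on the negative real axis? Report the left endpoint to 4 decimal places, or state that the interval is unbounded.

With y'=λy (z=hλ):
  y_{n+1} = y_n + z·[11/15·y_n + 4/15·y_{n+1}] ⇒ (1 − 4/15z)y_{n+1} = (1 + 11/15z)y_n
  Hence R(z) = (1 + 11/15z)/(1 − 4/15z).

Need |R(x)|<1, x<0.
x=-1.46: |R|=0.0509
R=−1: 1+11/15x = −1+4/15x ⇒ -7/15x=2 ⇒ x=2/(-7/15)=-4.2857
Confirm numerically:
  x=-3.883: |R|=0.90767 <1
  x=-3.358: |R|=0.77160 <1
  x=-3.026: |R|=0.67466 <1
  x=-2.296: |R|=0.42408 <1
  x=-4.809: |R|=1.10699 >1
  x=-4.573: |R|=1.06040 >1
  x=-4.526: |R|=1.05081 >1
Interval (-4.2857, 0).

z∈(-4.2857,0).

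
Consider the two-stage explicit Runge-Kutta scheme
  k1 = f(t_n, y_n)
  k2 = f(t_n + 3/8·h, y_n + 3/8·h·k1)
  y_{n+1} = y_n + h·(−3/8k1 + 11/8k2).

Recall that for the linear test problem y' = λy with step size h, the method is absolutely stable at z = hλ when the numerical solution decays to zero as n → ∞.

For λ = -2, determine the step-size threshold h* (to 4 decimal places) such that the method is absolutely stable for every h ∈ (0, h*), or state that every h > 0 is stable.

Test eqn y'=λy, z=hλ:
  k1=λy_n ⇒ h·k1=z·y_n;  k2=λ(1+3/8z)y_n ⇒ h·k2=z(1+3/8z)y_n
  y_{n+1}/y_n = 1 − 3/8z + 11/8z(1+3/8z) = 1 + z + 33/64z²
  R(z) = 1 + z + 33/64z².

Find x<0 with |R(x)|<1.
x=-0.88: |R|=0.5193
R=1: x+33/64x²=0 ⇒ x=−64/33=-1.9394; min R=1−1/(4·33/64)=0.5152>−1
Confirm numerically:
  x=-1.918: |R|=0.97884 <1
  x=-1.760: |R|=0.83720 <1
  x=-1.349: |R|=0.58933 <1
  x=-2.420: |R|=1.59971 >1
  x=-2.272: |R|=1.38965 >1
So |R|<1 on (-1.9394, 0).

(-1.9394,0); λ=-2 ⇒ h* = (64/33)/2 = 0.9697.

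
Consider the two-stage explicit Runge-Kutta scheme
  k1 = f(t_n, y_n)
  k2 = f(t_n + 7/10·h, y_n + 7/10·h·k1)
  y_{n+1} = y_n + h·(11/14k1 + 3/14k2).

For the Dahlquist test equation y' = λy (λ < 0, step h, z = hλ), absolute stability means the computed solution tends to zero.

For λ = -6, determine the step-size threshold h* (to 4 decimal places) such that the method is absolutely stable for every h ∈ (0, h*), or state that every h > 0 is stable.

(-6.6667,0); λ=-6 ⇒ h* = (20/3)/6 = 1.1111.

Test eqn y'=λy, z=hλ:
  k1=λy_n ⇒ h·k1=z·y_n;  k2=λ(1+7/10z)y_n ⇒ h·k2=z(1+7/10z)y_n
  y_{n+1}/y_n = 1 + 11/14z + 3/14z(1+7/10z) = 1 + z + 3/20z²
  ⇒ R(z) = 1 + z + 3/20z².

Boundary: |R(x)|=1, x<0.
x=-1.56: |R|=0.1950
R=1: x+3/20x²=0 ⇒ x=−20/3=-6.6667; min R=1−1/(4·3/20)=-0.6667>−1
Confirm numerically:
  x=-5.996: |R|=0.39680 <1
  x=-4.628: |R|=0.41524 <1
  x=-4.382: |R|=0.50171 <1
  x=-3.451: |R|=0.66459 <1
  x=-7.244: |R|=1.62733 >1
  x=-6.982: |R|=1.33025 >1
Interval (-6.6667, 0).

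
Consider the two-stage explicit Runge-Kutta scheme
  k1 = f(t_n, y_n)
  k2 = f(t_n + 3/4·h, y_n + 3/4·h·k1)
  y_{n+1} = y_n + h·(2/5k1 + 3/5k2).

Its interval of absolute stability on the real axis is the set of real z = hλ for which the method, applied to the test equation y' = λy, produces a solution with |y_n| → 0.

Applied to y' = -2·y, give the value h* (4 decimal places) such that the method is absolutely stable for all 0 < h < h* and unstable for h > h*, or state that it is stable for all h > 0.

Test eqn y'=λy, z=hλ:
  k1=λy_n ⇒ h·k1=z·y_n;  k2=λ(1+3/4z)y_n ⇒ h·k2=z(1+3/4z)y_n
  y_{n+1}/y_n = 1 + 2/5z + 3/5z(1+3/4z) = 1 + z + 9/20z²
  ⇒ R(z) = 1 + z + 9/20z².

Find x<0 with |R(x)|<1.
x=-1.03: |R|=0.4474
R=1: x+9/20x²=0 ⇒ x=−20/9=-2.2222; min R=1−1/(4·9/20)=0.4444>−1
Confirm numerically:
  x=-1.690: |R|=0.59524 <1
  x=-1.264: |R|=0.45496 <1
  x=-1.234: |R|=0.45124 <1
  x=-2.625: |R|=1.47578 >1
  x=-2.258: |R|=1.03635 >1
Interval (-2.2222, 0).

(-2.2222,0); λ=-2 ⇒ h* = (20/9)/2 = 1.1111.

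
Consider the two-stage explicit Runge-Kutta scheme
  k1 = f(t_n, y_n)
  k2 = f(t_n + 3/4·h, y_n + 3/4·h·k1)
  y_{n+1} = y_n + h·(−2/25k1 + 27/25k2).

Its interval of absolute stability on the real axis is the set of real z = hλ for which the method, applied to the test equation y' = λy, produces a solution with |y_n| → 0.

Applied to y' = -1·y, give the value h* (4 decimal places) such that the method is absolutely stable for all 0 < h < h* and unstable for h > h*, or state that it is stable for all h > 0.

Set f=λy, z=hλ:
  k1=λy_n ⇒ h·k1=z·y_n;  k2=λ(1+3/4z)y_n ⇒ h·k2=z(1+3/4z)y_n
  y_{n+1}/y_n = 1 − 2/25z + 27/25z(1+3/4z) = 1 + z + 81/100z²
  ⇒ R(z) = 1 + z + 81/100z².

Find x<0 with |R(x)|<1.
x=-0.43: |R|=0.7198
R=1: x+81/100x²=0 ⇒ x=−100/81=-1.2346; min R=1−1/(4·81/100)=0.6914>−1
Confirm numerically:
  x=-0.805: |R|=0.71990 <1
  x=-0.802: |R|=0.71900 <1
  x=-0.664: |R|=0.69313 <1
  x=-1.608: |R|=1.48639 >1
  x=-1.338: |R|=1.11210 >1
Interval (-1.2346, 0).

(-1.2346,0); λ=-1 ⇒ h* = (100/81)/1 = 1.2346.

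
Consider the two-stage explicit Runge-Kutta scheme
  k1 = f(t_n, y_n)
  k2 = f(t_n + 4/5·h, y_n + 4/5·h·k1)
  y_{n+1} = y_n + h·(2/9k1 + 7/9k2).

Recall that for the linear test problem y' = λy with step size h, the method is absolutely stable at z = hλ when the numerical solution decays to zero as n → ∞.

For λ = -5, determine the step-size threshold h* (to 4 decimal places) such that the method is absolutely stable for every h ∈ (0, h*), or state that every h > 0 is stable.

(-1.6071,0); λ=-5 ⇒ h* = (45/28)/5 = 0.3214.

Set f=λy, z=hλ:
  k1=λy_n ⇒ h·k1=z·y_n;  k2=λ(1+4/5z)y_n ⇒ h·k2=z(1+4/5z)y_n
  y_{n+1}/y_n = 1 + 2/9z + 7/9z(1+4/5z) = 1 + z + 28/45z²
  so R(z) = 1 + z + 28/45z².

Solve |R(x)|<1 on ℝ⁻.
x=-0.67: |R|=0.6093
R=1: x+28/45x²=0 ⇒ x=−45/28=-1.6071; min R=1−1/(4·28/45)=0.5982>−1
Confirm numerically:
  x=-1.543: |R|=0.93842 <1
  x=-1.179: |R|=0.68591 <1
  x=-1.077: |R|=0.64473 <1
  x=-2.031: |R|=1.53564 >1
  x=-1.923: |R|=1.37793 >1
  x=-1.735: |R|=1.13803 >1
Stable set (-1.6071, 0).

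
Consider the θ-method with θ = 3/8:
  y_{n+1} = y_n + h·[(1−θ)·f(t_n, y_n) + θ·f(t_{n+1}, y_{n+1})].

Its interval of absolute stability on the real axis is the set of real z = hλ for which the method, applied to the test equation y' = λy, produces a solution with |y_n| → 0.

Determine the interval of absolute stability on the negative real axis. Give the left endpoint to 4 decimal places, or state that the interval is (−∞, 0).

On y'=λy, z=hλ:
  y_{n+1} = y_n + z·[5/8·y_n + 3/8·y_{n+1}] ⇒ (1 − 3/8z)y_{n+1} = (1 + 5/8z)y_n
  Hence R(z) = (1 + 5/8z)/(1 − 3/8z).

Find x<0 with |R(x)|<1.
x=-0.45: |R|=0.6150
R=−1: 1+5/8x = −1+3/8x ⇒ -1/4x=2 ⇒ x=2/(-1/4)=-8.0000
Confirm numerically:
  x=-7.020: |R|=0.93255 <1
  x=-4.647: |R|=0.69436 <1
  x=-4.189: |R|=0.62941 <1
  x=-3.714: |R|=0.55219 <1
  x=-8.595: |R|=1.03522 >1
  x=-8.183: |R|=1.01124 >1
  x=-8.059: |R|=1.00367 >1
So |R|<1 on (-8.0000, 0).

(-8.0000, 0).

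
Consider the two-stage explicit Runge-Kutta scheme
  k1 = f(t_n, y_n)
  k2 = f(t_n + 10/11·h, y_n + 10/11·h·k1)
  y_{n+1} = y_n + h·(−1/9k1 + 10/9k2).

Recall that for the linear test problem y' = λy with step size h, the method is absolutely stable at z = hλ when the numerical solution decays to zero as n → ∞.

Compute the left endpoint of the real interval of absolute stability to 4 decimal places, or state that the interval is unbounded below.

z* = -0.9900.

With y'=λy (z=hλ):
  k1=λy_n ⇒ h·k1=z·y_n;  k2=λ(1+10/11z)y_n ⇒ h·k2=z(1+10/11z)y_n
  y_{n+1}/y_n = 1 − 1/9z + 10/9z(1+10/11z) = 1 + z + 100/99z²
  so R(z) = 1 + z + 100/99z².

Solve |R(x)|<1 on ℝ⁻.
x=-0.47: |R|=0.7531
R=1: x+100/99x²=0 ⇒ x=−99/100=-0.9900; min R=1−1/(4·100/99)=0.7525>−1
Confirm numerically:
  x=-0.795: |R|=0.84341 <1
  x=-0.604: |R|=0.76450 <1
  x=-0.569: |R|=0.75803 <1
  x=-0.560: |R|=0.75677 <1
  x=-1.578: |R|=1.93724 >1
  x=-1.092: |R|=1.11251 >1
Interval (-0.9900, 0).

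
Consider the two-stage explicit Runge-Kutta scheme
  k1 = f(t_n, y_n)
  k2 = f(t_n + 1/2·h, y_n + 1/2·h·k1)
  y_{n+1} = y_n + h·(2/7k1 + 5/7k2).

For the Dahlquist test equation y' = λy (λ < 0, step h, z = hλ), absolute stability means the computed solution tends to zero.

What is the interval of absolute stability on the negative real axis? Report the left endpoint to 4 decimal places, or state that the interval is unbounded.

On y'=λy, z=hλ:
  k1=λy_n ⇒ h·k1=z·y_n;  k2=λ(1+1/2z)y_n ⇒ h·k2=z(1+1/2z)y_n
  y_{n+1}/y_n = 1 + 2/7z + 5/7z(1+1/2z) = 1 + z + 5/14z²
  Hence R(z) = 1 + z + 5/14z².

Need |R(x)|<1, x<0.
x=-0.82: |R|=0.4201
R=1: x+5/14x²=0 ⇒ x=−14/5=-2.8000; min R=1−1/(4·5/14)=0.3000>−1
Confirm numerically:
  x=-2.648: |R|=0.85625 <1
  x=-2.532: |R|=0.75765 <1
  x=-1.950: |R|=0.40804 <1
  x=-1.515: |R|=0.30472 <1
  x=-3.387: |R|=1.71006 >1
  x=-2.981: |R|=1.19270 >1
Stable set (-2.8000, 0).

z∈(-2.8000,0).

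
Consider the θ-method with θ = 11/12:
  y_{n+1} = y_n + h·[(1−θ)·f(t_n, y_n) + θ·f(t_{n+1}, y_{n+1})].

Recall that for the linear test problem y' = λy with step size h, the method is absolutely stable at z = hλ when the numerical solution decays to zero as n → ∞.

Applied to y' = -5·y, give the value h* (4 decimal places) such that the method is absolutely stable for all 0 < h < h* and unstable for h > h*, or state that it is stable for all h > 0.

Set f=λy, z=hλ:
  y_{n+1} = y_n + z·[1/12·y_n + 11/12·y_{n+1}] ⇒ (1 − 11/12z)y_{n+1} = (1 + 1/12z)y_n
  ⇒ R(z) = (1 + 1/12z)/(1 − 11/12z).

Boundary: |R(x)|=1, x<0.
x=-0.31: |R|=0.7586
x=-2: |R|=0.2941
x=-10: |R|=0.0164
x=-100: |R|=0.0791
θ=11/12≥1/2 ⇒ |1+1/12x|<|1−11/12x| ∀x<0 ⇒ unbounded interval.

(−∞, 0) — no finite endpoint. Any h>0 works for λ=-5.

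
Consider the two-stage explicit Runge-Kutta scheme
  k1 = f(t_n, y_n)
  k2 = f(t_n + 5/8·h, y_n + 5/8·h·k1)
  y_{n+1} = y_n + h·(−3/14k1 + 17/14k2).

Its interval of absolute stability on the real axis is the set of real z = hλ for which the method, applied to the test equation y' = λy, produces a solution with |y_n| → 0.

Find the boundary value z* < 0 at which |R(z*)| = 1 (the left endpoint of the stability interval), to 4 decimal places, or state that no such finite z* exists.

left endpoint -1.3176.

Set f=λy, z=hλ:
  k1=λy_n ⇒ h·k1=z·y_n;  k2=λ(1+5/8z)y_n ⇒ h·k2=z(1+5/8z)y_n
  y_{n+1}/y_n = 1 − 3/14z + 17/14z(1+5/8z) = 1 + z + 85/112z²
  Hence R(z) = 1 + z + 85/112z².

Boundary: |R(x)|=1, x<0.
x=-0.69: |R|=0.6713
R=1: x+85/112x²=0 ⇒ x=−112/85=-1.3176; min R=1−1/(4·85/112)=0.6706>−1
Confirm numerically:
  x=-0.971: |R|=0.74455 <1
  x=-0.949: |R|=0.73449 <1
  x=-0.733: |R|=0.67476 <1
  x=-1.878: |R|=1.79865 >1
  x=-1.420: |R|=1.11030 >1
  x=-1.374: |R|=1.05876 >1
Interval (-1.3176, 0).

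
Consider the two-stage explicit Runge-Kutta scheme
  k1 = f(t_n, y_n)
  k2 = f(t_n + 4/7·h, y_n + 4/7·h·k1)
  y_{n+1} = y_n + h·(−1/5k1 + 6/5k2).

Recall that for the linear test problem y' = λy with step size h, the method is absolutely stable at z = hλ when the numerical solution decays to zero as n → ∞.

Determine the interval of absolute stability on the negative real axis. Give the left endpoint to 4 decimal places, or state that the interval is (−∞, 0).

On y'=λy, z=hλ:
  k1=λy_n ⇒ h·k1=z·y_n;  k2=λ(1+4/7z)y_n ⇒ h·k2=z(1+4/7z)y_n
  y_{n+1}/y_n = 1 − 1/5z + 6/5z(1+4/7z) = 1 + z + 24/35z²
  ⇒ R(z) = 1 + z + 24/35z².

Boundary: |R(x)|=1, x<0.
x=-0.7: |R|=0.6360
R=1: x+24/35x²=0 ⇒ x=−35/24=-1.4583; min R=1−1/(4·24/35)=0.6354>−1
Confirm numerically:
  x=-1.425: |R|=0.96743 <1
  x=-1.272: |R|=0.83747 <1
  x=-1.240: |R|=0.81435 <1
  x=-0.792: |R|=0.63812 <1
  x=-2.010: |R|=1.76035 >1
  x=-1.882: |R|=1.54675 >1
  x=-1.550: |R|=1.09743 >1
Interval (-1.4583, 0).

(-1.4583, 0).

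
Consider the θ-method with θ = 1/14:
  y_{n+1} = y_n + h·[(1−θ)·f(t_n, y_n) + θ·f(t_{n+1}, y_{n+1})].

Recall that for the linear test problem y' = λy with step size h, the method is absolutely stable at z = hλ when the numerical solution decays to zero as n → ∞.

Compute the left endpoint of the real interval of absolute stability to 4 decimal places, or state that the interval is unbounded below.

z* = -2.3333.

On y'=λy, z=hλ:
  y_{n+1} = y_n + z·[13/14·y_n + 1/14·y_{n+1}] ⇒ (1 − 1/14z)y_{n+1} = (1 + 13/14z)y_n
  so R(z) = (1 + 13/14z)/(1 − 1/14z).

Find x<0 with |R(x)|<1.
x=-0.76: |R|=0.2791
R=−1: 1+13/14x = −1+1/14x ⇒ -6/7x=2 ⇒ x=2/(-6/7)=-2.3333
Confirm numerically:
  x=-1.988: |R|=0.74081 <1
  x=-1.950: |R|=0.71160 <1
  x=-1.801: |R|=0.59572 <1
  x=-1.751: |R|=0.55635 <1
  x=-2.819: |R|=1.34651 >1
  x=-2.599: |R|=1.19206 >1
  x=-2.479: |R|=1.10607 >1
Stable set (-2.3333, 0).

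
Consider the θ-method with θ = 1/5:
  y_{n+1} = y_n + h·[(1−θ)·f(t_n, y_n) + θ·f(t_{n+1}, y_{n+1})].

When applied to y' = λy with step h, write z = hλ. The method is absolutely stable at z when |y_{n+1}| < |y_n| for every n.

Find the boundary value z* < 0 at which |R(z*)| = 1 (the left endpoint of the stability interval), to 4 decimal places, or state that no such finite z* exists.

left endpoint -3.3333.

Test eqn y'=λy, z=hλ:
  y_{n+1} = y_n + z·[4/5·y_n + 1/5·y_{n+1}] ⇒ (1 − 1/5z)y_{n+1} = (1 + 4/5z)y_n
  so R(z) = (1 + 4/5z)/(1 − 1/5z).

Solve |R(x)|<1 on ℝ⁻.
x=-1.63: |R|=0.2293
R=−1: 1+4/5x = −1+1/5x ⇒ -3/5x=2 ⇒ x=2/(-3/5)=-3.3333
Confirm numerically:
  x=-2.663: |R|=0.73757 <1
  x=-2.524: |R|=0.67730 <1
  x=-2.234: |R|=0.54410 <1
  x=-1.630: |R|=0.22926 <1
  x=-3.752: |R|=1.14351 >1
  x=-3.387: |R|=1.01920 >1
Interval (-3.3333, 0).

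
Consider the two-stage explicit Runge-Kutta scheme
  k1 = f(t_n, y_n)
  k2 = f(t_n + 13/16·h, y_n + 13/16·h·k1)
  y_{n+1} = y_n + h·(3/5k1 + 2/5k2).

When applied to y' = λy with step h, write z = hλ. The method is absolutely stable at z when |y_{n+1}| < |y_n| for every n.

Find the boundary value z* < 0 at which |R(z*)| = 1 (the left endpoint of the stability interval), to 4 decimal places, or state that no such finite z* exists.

On y'=λy, z=hλ:
  k1=λy_n ⇒ h·k1=z·y_n;  k2=λ(1+13/16z)y_n ⇒ h·k2=z(1+13/16z)y_n
  y_{n+1}/y_n = 1 + 3/5z + 2/5z(1+13/16z) = 1 + z + 13/40z²
  R(z) = 1 + z + 13/40z².

Need |R(x)|<1, x<0.
x=-0.4: |R|=0.6520
R=1: x+13/40x²=0 ⇒ x=−40/13=-3.0769; min R=1−1/(4·13/40)=0.2308>−1
Confirm numerically:
  x=-2.434: |R|=0.49142 <1
  x=-1.810: |R|=0.25473 <1
  x=-1.496: |R|=0.23136 <1
  x=-3.497: |R|=1.47743 >1
  x=-3.387: |R|=1.34132 >1
  x=-3.245: |R|=1.17726 >1
Stable set (-3.0769, 0).

left endpoint -3.0769.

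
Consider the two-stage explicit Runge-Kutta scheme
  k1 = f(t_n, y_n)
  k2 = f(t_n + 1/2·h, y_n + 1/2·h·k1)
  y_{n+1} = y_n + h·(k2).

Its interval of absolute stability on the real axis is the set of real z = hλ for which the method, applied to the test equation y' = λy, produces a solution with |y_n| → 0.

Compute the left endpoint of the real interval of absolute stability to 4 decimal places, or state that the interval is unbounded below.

z* = -2.0000.

Set f=λy, z=hλ:
  k1=λy_n ⇒ h·k1=z·y_n;  k2=λ(1+1/2z)y_n ⇒ h·k2=z(1+1/2z)y_n
  y_{n+1}/y_n = 1 + z(1+1/2z) = 1 + z + 1/2z²
  ⇒ R(z) = 1 + z + 1/2z².

Need |R(x)|<1, x<0.
x=-0.58: |R|=0.5882
R=1: x+1/2x²=0 ⇒ x=−2=-2.0000; min R=1−1/(4·1/2)=0.5000>−1
Confirm numerically:
  x=-1.798: |R|=0.81840 <1
  x=-1.764: |R|=0.79185 <1
  x=-1.519: |R|=0.63468 <1
  x=-1.198: |R|=0.51960 <1
  x=-2.481: |R|=1.59668 >1
  x=-2.299: |R|=1.34370 >1
  x=-2.188: |R|=1.20567 >1
Interval (-2.0000, 0).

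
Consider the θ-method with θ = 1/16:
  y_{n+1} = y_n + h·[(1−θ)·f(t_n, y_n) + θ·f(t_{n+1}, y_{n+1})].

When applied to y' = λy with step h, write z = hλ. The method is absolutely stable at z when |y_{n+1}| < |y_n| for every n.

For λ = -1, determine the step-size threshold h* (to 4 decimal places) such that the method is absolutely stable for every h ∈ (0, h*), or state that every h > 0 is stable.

On y'=λy, z=hλ:
  y_{n+1} = y_n + z·[15/16·y_n + 1/16·y_{n+1}] ⇒ (1 − 1/16z)y_{n+1} = (1 + 15/16z)y_n
  ⇒ R(z) = (1 + 15/16z)/(1 − 1/16z).

Need |R(x)|<1, x<0.
x=-1.24: |R|=0.1508
R=−1: 1+15/16x = −1+1/16x ⇒ -7/8x=2 ⇒ x=2/(-7/8)=-2.2857
Confirm numerically:
  x=-2.118: |R|=0.87041 <1
  x=-1.338: |R|=0.23474 <1
  x=-1.267: |R|=0.17403 <1
  x=-2.713: |R|=1.31967 >1
  x=-2.479: |R|=1.14644 >1
So |R|<1 on (-2.2857, 0).

(-2.2857,0); λ=-1 ⇒ h* = (16/7)/1 = 2.2857.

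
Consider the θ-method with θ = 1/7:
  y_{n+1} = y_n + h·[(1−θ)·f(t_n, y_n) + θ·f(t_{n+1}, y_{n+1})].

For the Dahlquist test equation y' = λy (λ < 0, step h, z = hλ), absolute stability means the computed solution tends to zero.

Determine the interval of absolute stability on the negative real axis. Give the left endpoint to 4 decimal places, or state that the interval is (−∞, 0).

With y'=λy (z=hλ):
  y_{n+1} = y_n + z·[6/7·y_n + 1/7·y_{n+1}] ⇒ (1 − 1/7z)y_{n+1} = (1 + 6/7z)y_n
  so R(z) = (1 + 6/7z)/(1 − 1/7z).

Find x<0 with |R(x)|<1.
x=-0.43: |R|=0.5949
R=−1: 1+6/7x = −1+1/7x ⇒ -5/7x=2 ⇒ x=2/(-5/7)=-2.8000
Confirm numerically:
  x=-2.278: |R|=0.71869 <1
  x=-2.046: |R|=0.58324 <1
  x=-1.691: |R|=0.36198 <1
  x=-1.669: |R|=0.34768 <1
  x=-3.215: |R|=1.20313 >1
  x=-2.890: |R|=1.04550 >1
So |R|<1 on (-2.8000, 0).

(-2.8000, 0).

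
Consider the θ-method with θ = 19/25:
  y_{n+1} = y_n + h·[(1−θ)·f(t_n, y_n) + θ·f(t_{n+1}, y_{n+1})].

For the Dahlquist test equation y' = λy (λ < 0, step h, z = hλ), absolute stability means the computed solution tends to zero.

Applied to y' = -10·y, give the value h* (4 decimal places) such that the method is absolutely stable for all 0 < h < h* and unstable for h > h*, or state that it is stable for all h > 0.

Set f=λy, z=hλ:
  y_{n+1} = y_n + z·[6/25·y_n + 19/25·y_{n+1}] ⇒ (1 − 19/25z)y_{n+1} = (1 + 6/25z)y_n
  Hence R(z) = (1 + 6/25z)/(1 − 19/25z).

Boundary: |R(x)|=1, x<0.
x=-0.69: |R|=0.5474
x=-2: |R|=0.2063
x=-10: |R|=0.1628
x=-100: |R|=0.2987
θ=19/25≥1/2 ⇒ |1+6/25x|<|1−19/25x| ∀x<0 ⇒ interval (−∞,0).

(−∞, 0) — no finite endpoint. Any h>0 works for λ=-10.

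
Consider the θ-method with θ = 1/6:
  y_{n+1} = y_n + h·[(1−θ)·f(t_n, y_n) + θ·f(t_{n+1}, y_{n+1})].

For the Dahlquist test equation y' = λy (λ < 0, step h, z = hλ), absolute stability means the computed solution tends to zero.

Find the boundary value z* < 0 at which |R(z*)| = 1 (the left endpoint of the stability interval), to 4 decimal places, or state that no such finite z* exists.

Test eqn y'=λy, z=hλ:
  y_{n+1} = y_n + z·[5/6·y_n + 1/6·y_{n+1}] ⇒ (1 − 1/6z)y_{n+1} = (1 + 5/6z)y_n
  Hence R(z) = (1 + 5/6z)/(1 − 1/6z).

Solve |R(x)|<1 on ℝ⁻.
x=-0.56: |R|=0.4878
R=−1: 1+5/6x = −1+1/6x ⇒ -2/3x=2 ⇒ x=2/(-2/3)=-3.0000
Confirm numerically:
  x=-2.649: |R|=0.83767 <1
  x=-2.428: |R|=0.72852 <1
  x=-2.167: |R|=0.59202 <1
  x=-3.531: |R|=1.22285 >1
  x=-3.479: |R|=1.20213 >1
Interval (-3.0000, 0).

z* = -3.0000.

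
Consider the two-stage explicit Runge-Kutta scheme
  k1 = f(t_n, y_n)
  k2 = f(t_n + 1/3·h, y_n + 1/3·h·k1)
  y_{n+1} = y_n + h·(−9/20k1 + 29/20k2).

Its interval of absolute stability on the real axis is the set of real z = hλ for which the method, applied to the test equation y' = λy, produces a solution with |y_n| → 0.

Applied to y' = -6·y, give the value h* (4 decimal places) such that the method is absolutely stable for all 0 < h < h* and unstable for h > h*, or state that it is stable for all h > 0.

On y'=λy, z=hλ:
  k1=λy_n ⇒ h·k1=z·y_n;  k2=λ(1+1/3z)y_n ⇒ h·k2=z(1+1/3z)y_n
  y_{n+1}/y_n = 1 − 9/20z + 29/20z(1+1/3z) = 1 + z + 29/60z²
  so R(z) = 1 + z + 29/60z².

Boundary: |R(x)|=1, x<0.
x=-1.63: |R|=0.6542
R=1: x+29/60x²=0 ⇒ x=−60/29=-2.0690; min R=1−1/(4·29/60)=0.4828>−1
Confirm numerically:
  x=-1.475: |R|=0.57655 <1
  x=-1.224: |R|=0.50012 <1
  x=-0.834: |R|=0.50219 <1
  x=-2.447: |R|=1.44711 >1
  x=-2.350: |R|=1.31921 >1
Stable set (-2.0690, 0).

(-2.0690,0); λ=-6 ⇒ h* = (60/29)/6 = 0.3448.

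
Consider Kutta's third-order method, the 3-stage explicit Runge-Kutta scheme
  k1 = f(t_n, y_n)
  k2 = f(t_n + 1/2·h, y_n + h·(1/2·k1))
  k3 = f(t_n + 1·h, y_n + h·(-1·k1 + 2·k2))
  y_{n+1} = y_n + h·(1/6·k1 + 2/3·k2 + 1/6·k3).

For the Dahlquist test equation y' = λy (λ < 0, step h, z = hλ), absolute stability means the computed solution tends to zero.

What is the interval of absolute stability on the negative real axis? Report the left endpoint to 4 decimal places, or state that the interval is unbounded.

(-2.5127, 0).

Test eqn y'=λy, z=hλ:
  order 3, 3-stage ⇒ R(z)=1+z+z^2/2+z^3/6
  (e.g. R(-1.07)=0.29828, |R|=0.29828)

Solve |R(x)|<1 on ℝ⁻.
x=-1.07: |R|=0.2983
|R(-1.17)|=0.2475 |R(-0.99)|=0.3383 |R(-0.64)|=0.5211
Bisect:
  x_lo=-3.2209 |R|=2.6027  x_hi=-0.1893 |R|=0.8275
  mid=-1.70506 |R|=0.07761 →hi
  mid=-2.46296 |R|=0.92000 →hi
  mid=-2.84191 |R|=1.62911 →lo
  mid=-2.65244 |R|=1.24489 →lo
  mid=-2.55770 |R|=1.07546 →lo
  mid=-2.51033 |R|=0.99603 →hi
  mid=-2.53401 |R|=1.03531 →lo
  mid=-2.52217 |R|=1.01557 →lo
  mid=-2.51625 |R|=1.00577 →lo
  mid=-2.51329 |R|=1.00090 →lo
  ...
  [-2.51292,-2.51274] ⇒ x*=-2.5127
Interval (-2.5127, 0).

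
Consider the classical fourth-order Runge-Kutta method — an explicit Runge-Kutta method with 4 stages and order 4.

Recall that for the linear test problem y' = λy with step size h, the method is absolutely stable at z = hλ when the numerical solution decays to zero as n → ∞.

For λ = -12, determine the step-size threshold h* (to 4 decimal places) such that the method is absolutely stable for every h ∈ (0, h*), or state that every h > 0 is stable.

On y'=λy, z=hλ:
  order 4, 4-stage ⇒ R(z)=1+z+z^2/2+z^3/6+z^4/24
  (e.g. R(-1.65)=0.27140, |R|=0.27140)

Boundary: |R(x)|=1, x<0.
x=-1.65: |R|=0.2714
|R(-2.61)|=0.7663 |R(-2.37)|=0.5343 |R(-0.75)|=0.4741
Bisect:
  x_lo=-3.2484 |R|=1.9542  x_hi=-0.1639 |R|=0.8488
  mid=-1.70617 |R|=0.27464 →hi
  mid=-2.47729 |R|=0.62662 →hi
  mid=-2.86285 |R|=1.12337 →lo
  mid=-2.67007 |R|=0.83973 →hi
  mid=-2.76646 |R|=0.97198 →hi
  mid=-2.81466 |R|=1.04518 →lo
  mid=-2.79056 |R|=1.00797 →lo
  mid=-2.77851 |R|=0.98982 →hi
  mid=-2.78454 |R|=0.99886 →hi
  ...
  [-2.78548,-2.78529] ⇒ x*=-2.7853
Interval (-2.7853, 0).

(-2.7853,0); λ=-12 ⇒ h* = 0.2321.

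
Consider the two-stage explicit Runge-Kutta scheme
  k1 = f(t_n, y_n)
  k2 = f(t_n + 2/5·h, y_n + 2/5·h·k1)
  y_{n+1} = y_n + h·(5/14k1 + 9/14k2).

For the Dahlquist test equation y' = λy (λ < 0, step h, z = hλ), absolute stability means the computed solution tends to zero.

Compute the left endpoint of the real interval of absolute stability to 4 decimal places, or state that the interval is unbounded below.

left endpoint -3.8889.

Test eqn y'=λy, z=hλ:
  k1=λy_n ⇒ h·k1=z·y_n;  k2=λ(1+2/5z)y_n ⇒ h·k2=z(1+2/5z)y_n
  y_{n+1}/y_n = 1 + 5/14z + 9/14z(1+2/5z) = 1 + z + 9/35z²
  R(z) = 1 + z + 9/35z².

Need |R(x)|<1, x<0.
x=-1.21: |R|=0.1665
R=1: x+9/35x²=0 ⇒ x=−35/9=-3.8889; min R=1−1/(4·9/35)=0.0278>−1
Confirm numerically:
  x=-3.609: |R|=0.74026 <1
  x=-2.809: |R|=0.21998 <1
  x=-2.192: |R|=0.04354 <1
  x=-2.010: |R|=0.02888 <1
  x=-4.082: |R|=1.20270 >1
  x=-4.078: |R|=1.19831 >1
So |R|<1 on (-3.8889, 0).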